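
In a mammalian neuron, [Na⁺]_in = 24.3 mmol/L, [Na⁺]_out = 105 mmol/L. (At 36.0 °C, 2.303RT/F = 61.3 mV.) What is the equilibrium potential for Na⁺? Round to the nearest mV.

39 mV

E = (61.3/z) · log₁₀([Na⁺]_out/[Na⁺]_in) with z = +1.
= (61.3/1) · log₁₀(105/24.3) = 61.30 · log₁₀(4.321)
= 61.30 · (0.6356) = 38.96 mV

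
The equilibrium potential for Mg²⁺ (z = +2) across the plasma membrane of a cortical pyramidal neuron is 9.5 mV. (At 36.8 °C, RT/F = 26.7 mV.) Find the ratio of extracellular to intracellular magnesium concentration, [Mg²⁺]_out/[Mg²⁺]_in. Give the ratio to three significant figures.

ln([out]/[in]) = E·z/(26.7) = 9.5 × 2 / 26.7 = 0.7116
[out]/[in] = e^(0.7116) = 2.037

2.04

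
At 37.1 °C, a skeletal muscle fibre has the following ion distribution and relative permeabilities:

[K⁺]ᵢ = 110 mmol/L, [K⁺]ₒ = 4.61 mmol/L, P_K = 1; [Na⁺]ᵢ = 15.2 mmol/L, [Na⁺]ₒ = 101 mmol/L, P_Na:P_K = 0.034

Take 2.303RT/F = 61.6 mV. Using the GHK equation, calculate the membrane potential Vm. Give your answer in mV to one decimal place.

Vm = 61.6 · log₁₀[(Σ P·[cation]ₒ + Σ P·[anion]ᵢ) / (Σ P·[cation]ᵢ + Σ P·[anion]ₒ)]
Numerator = 1×4.61 + 0.034×101 = 8.044
Denominator = 1×110 + 0.034×15.2 = 110.5
Vm = 61.6 · log₁₀(0.072785) = 61.6 × (-1.1380) = -70.10 mV

-70.1 mV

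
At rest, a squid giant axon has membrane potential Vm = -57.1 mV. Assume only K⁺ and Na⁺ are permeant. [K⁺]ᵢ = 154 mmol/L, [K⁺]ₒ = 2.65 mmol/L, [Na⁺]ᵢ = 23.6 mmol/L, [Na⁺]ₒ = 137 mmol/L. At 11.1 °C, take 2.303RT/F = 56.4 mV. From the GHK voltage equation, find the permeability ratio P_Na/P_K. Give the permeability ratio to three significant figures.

Let α = P_Na/P_K. GHK: Vm = 56.4·log₁₀[(Kₒ + α·Naₒ)/(Kᵢ + α·Naᵢ)].
10^(Vm/56.4) = 10^(-57.1/56.4) = 0.097183
So 0.097183·(Kᵢ + α·Naᵢ) = Kₒ + α·Naₒ → α = (0.097183·154.0 − 2.65) / (137.0 − 0.097183·23.6)
α = (14.97 − 2.65) / (137.0 − 2.294) = 12.32/134.7 = 0.09143

0.0914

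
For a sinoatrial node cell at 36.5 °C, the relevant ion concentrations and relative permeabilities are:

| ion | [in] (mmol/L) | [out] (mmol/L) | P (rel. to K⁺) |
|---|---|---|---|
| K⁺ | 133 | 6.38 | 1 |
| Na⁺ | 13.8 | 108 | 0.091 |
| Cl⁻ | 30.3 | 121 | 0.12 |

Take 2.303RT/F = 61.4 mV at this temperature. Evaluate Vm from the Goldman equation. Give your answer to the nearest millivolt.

Vm = 61.4 · log₁₀[(Σ P·[cation]ₒ + Σ P·[anion]ᵢ) / (Σ P·[cation]ᵢ + Σ P·[anion]ₒ)]
Numerator = 1×6.38 + 0.091×108 + 0.12×30.3 = 19.84
Denominator = 1×133 + 0.091×13.8 + 0.12×121 = 148.8
Vm = 61.4 · log₁₀(0.13338) = 61.4 × (-0.8749) = -53.72 mV

-54 mV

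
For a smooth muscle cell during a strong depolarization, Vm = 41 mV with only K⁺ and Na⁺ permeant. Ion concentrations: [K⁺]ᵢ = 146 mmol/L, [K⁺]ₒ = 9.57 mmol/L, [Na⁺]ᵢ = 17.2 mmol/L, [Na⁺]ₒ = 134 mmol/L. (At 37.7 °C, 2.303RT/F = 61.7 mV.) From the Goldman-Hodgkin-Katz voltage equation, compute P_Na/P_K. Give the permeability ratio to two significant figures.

Let α = P_Na/P_K. GHK: Vm = 61.7·log₁₀[(Kₒ + α·Naₒ)/(Kᵢ + α·Naᵢ)].
10^(Vm/61.7) = 10^(41.0/61.7) = 4.6186
So 4.6186·(Kᵢ + α·Naᵢ) = Kₒ + α·Naₒ → α = (4.6186·146.0 − 9.57) / (134.0 − 4.6186·17.2)
α = (674.3 − 9.57) / (134.0 − 79.44) = 664.7/54.56 = 12.18

12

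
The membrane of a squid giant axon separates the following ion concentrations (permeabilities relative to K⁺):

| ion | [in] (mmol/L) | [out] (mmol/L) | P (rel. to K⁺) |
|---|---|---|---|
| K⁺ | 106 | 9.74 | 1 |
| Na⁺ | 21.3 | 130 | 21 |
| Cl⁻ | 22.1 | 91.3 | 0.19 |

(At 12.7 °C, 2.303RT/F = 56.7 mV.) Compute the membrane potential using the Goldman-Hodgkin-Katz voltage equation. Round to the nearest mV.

Vm = 56.7 · log₁₀[(Σ P·[cation]ₒ + Σ P·[anion]ᵢ) / (Σ P·[cation]ᵢ + Σ P·[anion]ₒ)]
Numerator = 1×9.74 + 21×130 + 0.19×22.1 = 2744
Denominator = 1×106 + 21×21.3 + 0.19×91.3 = 570.6
Vm = 56.7 · log₁₀(4.8085) = 56.7 × (0.6820) = 38.67 mV

39 mV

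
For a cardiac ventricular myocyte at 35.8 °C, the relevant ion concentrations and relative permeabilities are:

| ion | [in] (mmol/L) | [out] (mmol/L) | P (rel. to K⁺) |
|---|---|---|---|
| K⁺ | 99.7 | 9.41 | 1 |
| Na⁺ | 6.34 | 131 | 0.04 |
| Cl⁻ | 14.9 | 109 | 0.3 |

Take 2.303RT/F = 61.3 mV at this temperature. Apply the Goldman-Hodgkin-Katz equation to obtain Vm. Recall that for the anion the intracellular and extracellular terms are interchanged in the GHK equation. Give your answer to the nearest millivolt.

-52 mV

Vm = 61.3 · log₁₀[(Σ P·[cation]ₒ + Σ P·[anion]ᵢ) / (Σ P·[cation]ᵢ + Σ P·[anion]ₒ)]
Numerator = 1×9.41 + 0.04×131 + 0.3×14.9 = 19.12
Denominator = 1×99.7 + 0.04×6.34 + 0.3×109 = 132.7
Vm = 61.3 · log₁₀(0.14413) = 61.3 × (-0.8412) = -51.57 mV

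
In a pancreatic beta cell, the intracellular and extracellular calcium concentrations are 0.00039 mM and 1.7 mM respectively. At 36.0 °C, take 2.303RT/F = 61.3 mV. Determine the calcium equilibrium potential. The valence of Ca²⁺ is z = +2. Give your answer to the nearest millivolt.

E = (61.3/z) · log₁₀([Ca²⁺]_out/[Ca²⁺]_in) with z = +2.
= (61.3/2) · log₁₀(1.7/0.00039) = 30.65 · log₁₀(4359)
= 30.65 · (3.6394) = 111.55 mV

112 mV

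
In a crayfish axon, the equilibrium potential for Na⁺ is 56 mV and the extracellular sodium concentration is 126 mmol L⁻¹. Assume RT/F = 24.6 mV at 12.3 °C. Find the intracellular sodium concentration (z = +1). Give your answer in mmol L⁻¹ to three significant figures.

12.9 mmol L⁻¹

Nernst: E = (24.6/1) · ln([out]/[in]), so ln([out]/[in]) = 56.0 × 1 / 24.6 = 2.2764.
[out]/[in] = e^(2.2764) = 9.742.
[in] = 126 / 9.742 = 12.93 mmol L⁻¹.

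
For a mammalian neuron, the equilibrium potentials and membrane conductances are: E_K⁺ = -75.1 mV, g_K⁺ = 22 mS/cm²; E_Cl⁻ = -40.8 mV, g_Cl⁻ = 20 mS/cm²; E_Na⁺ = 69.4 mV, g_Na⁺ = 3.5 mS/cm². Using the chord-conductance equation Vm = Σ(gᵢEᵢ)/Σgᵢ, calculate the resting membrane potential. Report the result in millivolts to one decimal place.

Σ gᵢEᵢ = 22·(-75.1) + 20·(-40.8) + 3.5·(69.4) = -2225.30
Σ gᵢ = 22 + 20 + 3.5 = 45.5
Vm = -2225.30 / 45.5 = -48.91 mV

-48.9 mV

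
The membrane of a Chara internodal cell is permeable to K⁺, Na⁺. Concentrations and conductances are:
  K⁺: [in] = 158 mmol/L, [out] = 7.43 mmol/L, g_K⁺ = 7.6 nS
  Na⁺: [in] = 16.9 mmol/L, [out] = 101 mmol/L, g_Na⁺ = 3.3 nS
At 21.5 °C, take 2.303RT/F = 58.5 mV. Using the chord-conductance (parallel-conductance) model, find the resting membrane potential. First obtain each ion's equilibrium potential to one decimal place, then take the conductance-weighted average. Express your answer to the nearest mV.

E_K⁺ = (58.5/1)·log₁₀(7.43/158) = -77.7 mV
E_Na⁺ = (58.5/1)·log₁₀(101/16.9) = 45.4 mV
Vm = (Σ gᵢEᵢ)/(Σ gᵢ) = (7.6·-77.7 + 3.3·45.4) / (7.6 + 3.3)
= -440.70 / 10.9 = -40.43 mV

-40 mV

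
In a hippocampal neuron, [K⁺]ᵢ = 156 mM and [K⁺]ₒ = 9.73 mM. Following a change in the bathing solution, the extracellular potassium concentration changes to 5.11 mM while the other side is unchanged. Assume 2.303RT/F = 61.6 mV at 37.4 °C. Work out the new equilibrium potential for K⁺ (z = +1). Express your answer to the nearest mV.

After the shift: [K⁺]_out = 5.11, [K⁺]_in = 156 mM.
E_new = (61.6/1)·log₁₀(5.11/156) = 61.60 · (-1.4847) = -91.46 mV

-91 mV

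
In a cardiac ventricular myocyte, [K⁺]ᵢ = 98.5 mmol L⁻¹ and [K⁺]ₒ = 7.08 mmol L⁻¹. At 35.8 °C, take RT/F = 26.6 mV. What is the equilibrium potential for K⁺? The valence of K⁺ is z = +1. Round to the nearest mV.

E = (26.6/z) · ln([K⁺]_out/[K⁺]_in) with z = +1.
= (26.6/1) · ln(7.08/98.5) = 26.60 · ln(0.07188)
= 26.60 · (-2.6328) = -70.03 mV

-70 mV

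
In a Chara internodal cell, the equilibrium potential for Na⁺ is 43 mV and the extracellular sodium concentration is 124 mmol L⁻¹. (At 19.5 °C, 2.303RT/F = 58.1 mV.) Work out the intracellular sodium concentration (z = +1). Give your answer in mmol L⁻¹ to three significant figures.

22.6 mmol L⁻¹

Nernst: E = (58.1/1) · log₁₀([out]/[in]), so log₁₀([out]/[in]) = 43.0 × 1 / 58.1 = 0.7401.
[out]/[in] = 10^(0.7401) = 5.497.
[in] = 124 / 5.497 = 22.56 mmol L⁻¹.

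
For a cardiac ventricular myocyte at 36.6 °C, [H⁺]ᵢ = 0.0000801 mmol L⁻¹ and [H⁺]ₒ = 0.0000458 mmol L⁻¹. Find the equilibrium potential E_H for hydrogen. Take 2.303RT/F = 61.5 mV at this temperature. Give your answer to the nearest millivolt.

E = (61.5/z) · log₁₀([H⁺]_out/[H⁺]_in) with z = +1.
= (61.5/1) · log₁₀(0.0000458/0.0000801) = 61.50 · log₁₀(0.5718)
= 61.50 · (-0.2428) = -14.93 mV

-15 mV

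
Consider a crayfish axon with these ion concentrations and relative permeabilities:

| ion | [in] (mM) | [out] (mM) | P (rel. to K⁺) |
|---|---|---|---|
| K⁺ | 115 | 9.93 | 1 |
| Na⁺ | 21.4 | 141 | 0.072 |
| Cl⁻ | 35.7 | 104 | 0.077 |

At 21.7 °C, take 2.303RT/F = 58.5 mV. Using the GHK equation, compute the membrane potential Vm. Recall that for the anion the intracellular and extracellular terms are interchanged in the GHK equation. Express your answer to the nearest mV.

-43 mV

Vm = 58.5 · log₁₀[(Σ P·[cation]ₒ + Σ P·[anion]ᵢ) / (Σ P·[cation]ᵢ + Σ P·[anion]ₒ)]
Numerator = 1×9.93 + 0.072×141 + 0.077×35.7 = 22.83
Denominator = 1×115 + 0.072×21.4 + 0.077×104 = 124.5
Vm = 58.5 · log₁₀(0.18331) = 58.5 × (-0.7368) = -43.10 mV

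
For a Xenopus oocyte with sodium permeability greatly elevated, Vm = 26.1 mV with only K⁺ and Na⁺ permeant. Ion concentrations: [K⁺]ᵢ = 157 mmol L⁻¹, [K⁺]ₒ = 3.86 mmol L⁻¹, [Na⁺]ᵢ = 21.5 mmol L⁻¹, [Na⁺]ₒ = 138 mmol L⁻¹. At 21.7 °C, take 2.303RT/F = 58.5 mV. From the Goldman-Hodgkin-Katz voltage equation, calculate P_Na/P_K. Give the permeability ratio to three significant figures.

Let α = P_Na/P_K. GHK: Vm = 58.5·log₁₀[(Kₒ + α·Naₒ)/(Kᵢ + α·Naᵢ)].
10^(Vm/58.5) = 10^(26.1/58.5) = 2.7935
So 2.7935·(Kᵢ + α·Naᵢ) = Kₒ + α·Naₒ → α = (2.7935·157.0 − 3.86) / (138.0 − 2.7935·21.5)
α = (438.6 − 3.86) / (138.0 − 60.06) = 434.7/77.94 = 5.578

5.58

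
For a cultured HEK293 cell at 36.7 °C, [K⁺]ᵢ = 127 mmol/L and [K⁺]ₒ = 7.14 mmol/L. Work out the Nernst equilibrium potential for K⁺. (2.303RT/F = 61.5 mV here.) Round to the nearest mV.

E = (61.5/z) · log₁₀([K⁺]_out/[K⁺]_in) with z = +1.
= (61.5/1) · log₁₀(7.14/127) = 61.50 · log₁₀(0.05622)
= 61.50 · (-1.2501) = -76.88 mV

-77 mV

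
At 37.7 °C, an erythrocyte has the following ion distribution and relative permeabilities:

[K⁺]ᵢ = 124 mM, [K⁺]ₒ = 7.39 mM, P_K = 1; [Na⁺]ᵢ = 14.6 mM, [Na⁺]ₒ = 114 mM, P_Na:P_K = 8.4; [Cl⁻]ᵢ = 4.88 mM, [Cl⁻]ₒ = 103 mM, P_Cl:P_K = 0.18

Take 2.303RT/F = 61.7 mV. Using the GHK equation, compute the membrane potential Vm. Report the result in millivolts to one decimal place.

Vm = 61.7 · log₁₀[(Σ P·[cation]ₒ + Σ P·[anion]ᵢ) / (Σ P·[cation]ᵢ + Σ P·[anion]ₒ)]
Numerator = 1×7.39 + 8.4×114 + 0.18×4.88 = 965.9
Denominator = 1×124 + 8.4×14.6 + 0.18×103 = 265.2
Vm = 61.7 · log₁₀(3.6423) = 61.7 × (0.5614) = 34.64 mV

34.6 mV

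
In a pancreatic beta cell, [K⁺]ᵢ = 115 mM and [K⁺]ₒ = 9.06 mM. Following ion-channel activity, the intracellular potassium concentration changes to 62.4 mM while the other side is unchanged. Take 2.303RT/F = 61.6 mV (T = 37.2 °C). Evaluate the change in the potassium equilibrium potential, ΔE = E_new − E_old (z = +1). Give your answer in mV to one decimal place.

E_old = (61.6/1)·log₁₀(9.06/115) = -67.98 mV
E_new = (61.6/1)·log₁₀(9.06/62.4) = -51.62 mV
ΔE = -51.62 − (-67.98) = 16.36 mV

16.4 mV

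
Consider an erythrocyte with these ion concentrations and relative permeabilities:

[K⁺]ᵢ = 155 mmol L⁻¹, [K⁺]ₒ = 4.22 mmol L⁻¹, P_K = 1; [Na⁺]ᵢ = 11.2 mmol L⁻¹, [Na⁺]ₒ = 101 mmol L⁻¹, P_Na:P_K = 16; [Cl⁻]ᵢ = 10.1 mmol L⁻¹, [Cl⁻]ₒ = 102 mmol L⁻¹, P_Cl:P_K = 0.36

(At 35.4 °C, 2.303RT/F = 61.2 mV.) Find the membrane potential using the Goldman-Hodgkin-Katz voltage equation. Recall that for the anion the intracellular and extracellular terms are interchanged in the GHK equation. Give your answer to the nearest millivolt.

39 mV

Vm = 61.2 · log₁₀[(Σ P·[cation]ₒ + Σ P·[anion]ᵢ) / (Σ P·[cation]ᵢ + Σ P·[anion]ₒ)]
Numerator = 1×4.22 + 16×101 + 0.36×10.1 = 1624
Denominator = 1×155 + 16×11.2 + 0.36×102 = 370.9
Vm = 61.2 · log₁₀(4.3779) = 61.2 × (0.6413) = 39.25 mV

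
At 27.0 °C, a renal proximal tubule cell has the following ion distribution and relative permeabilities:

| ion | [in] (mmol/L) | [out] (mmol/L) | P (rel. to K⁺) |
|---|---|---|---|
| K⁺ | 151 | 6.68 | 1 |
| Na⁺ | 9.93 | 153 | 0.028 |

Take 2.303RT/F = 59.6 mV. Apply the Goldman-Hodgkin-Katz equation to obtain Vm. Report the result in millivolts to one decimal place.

-67.9 mV

Vm = 59.6 · log₁₀[(Σ P·[cation]ₒ + Σ P·[anion]ᵢ) / (Σ P·[cation]ᵢ + Σ P·[anion]ₒ)]
Numerator = 1×6.68 + 0.028×153 = 10.96
Denominator = 1×151 + 0.028×9.93 = 151.3
Vm = 59.6 · log₁₀(0.072476) = 59.6 × (-1.1398) = -67.93 mV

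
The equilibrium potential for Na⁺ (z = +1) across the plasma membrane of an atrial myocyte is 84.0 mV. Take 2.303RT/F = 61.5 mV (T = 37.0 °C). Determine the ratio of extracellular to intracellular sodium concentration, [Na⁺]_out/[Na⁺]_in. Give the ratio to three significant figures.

23.2

log₁₀([out]/[in]) = E·z/(61.5) = 84.0 × 1 / 61.5 = 1.3659
[out]/[in] = 10^(1.3659) = 23.22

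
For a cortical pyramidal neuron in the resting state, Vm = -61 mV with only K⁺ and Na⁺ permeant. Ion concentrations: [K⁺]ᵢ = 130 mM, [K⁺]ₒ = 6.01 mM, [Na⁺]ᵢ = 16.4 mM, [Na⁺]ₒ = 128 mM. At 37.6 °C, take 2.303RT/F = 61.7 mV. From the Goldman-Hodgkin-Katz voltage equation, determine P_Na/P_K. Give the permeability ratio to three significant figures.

Let α = P_Na/P_K. GHK: Vm = 61.7·log₁₀[(Kₒ + α·Naₒ)/(Kᵢ + α·Naᵢ)].
10^(Vm/61.7) = 10^(-61.0/61.7) = 0.10265
So 0.10265·(Kᵢ + α·Naᵢ) = Kₒ + α·Naₒ → α = (0.10265·130.0 − 6.01) / (128.0 − 0.10265·16.4)
α = (13.34 − 6.01) / (128.0 − 1.683) = 7.334/126.3 = 0.05806

0.0581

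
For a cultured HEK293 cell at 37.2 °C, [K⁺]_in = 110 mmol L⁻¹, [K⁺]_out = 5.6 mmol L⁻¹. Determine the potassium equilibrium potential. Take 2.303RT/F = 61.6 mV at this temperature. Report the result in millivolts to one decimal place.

-79.7 mV

E = (61.6/z) · log₁₀([K⁺]_out/[K⁺]_in) with z = +1.
= (61.6/1) · log₁₀(5.6/110) = 61.60 · log₁₀(0.05091)
= 61.60 · (-1.2932) = -79.66 mV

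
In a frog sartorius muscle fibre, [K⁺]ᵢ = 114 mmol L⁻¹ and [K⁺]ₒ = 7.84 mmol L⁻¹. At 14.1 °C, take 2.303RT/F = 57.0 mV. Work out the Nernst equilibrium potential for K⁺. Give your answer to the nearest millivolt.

E = (57.0/z) · log₁₀([K⁺]_out/[K⁺]_in) with z = +1.
= (57.0/1) · log₁₀(7.84/114) = 57.00 · log₁₀(0.06877)
= 57.00 · (-1.1626) = -66.27 mV

-66 mV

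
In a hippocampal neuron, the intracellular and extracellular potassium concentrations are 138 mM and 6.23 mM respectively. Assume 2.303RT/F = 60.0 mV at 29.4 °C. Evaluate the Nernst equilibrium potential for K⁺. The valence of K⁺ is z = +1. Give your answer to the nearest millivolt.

E = (60.0/z) · log₁₀([K⁺]_out/[K⁺]_in) with z = +1.
= (60.0/1) · log₁₀(6.23/138) = 60.00 · log₁₀(0.04514)
= 60.00 · (-1.3454) = -80.72 mV

-81 mV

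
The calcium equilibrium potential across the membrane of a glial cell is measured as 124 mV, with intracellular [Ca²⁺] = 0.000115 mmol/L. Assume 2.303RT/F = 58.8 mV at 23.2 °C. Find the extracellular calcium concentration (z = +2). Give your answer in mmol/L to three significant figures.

1.90 mmol/L

Nernst: E = (58.8/2) · log₁₀([out]/[in]), so log₁₀([out]/[in]) = 124.0 × 2 / 58.8 = 4.2177.
[out]/[in] = 10^(4.2177) = 1.651e+04.
[out] = 1.651e+04 × 0.000115 = 1.898 mmol/L.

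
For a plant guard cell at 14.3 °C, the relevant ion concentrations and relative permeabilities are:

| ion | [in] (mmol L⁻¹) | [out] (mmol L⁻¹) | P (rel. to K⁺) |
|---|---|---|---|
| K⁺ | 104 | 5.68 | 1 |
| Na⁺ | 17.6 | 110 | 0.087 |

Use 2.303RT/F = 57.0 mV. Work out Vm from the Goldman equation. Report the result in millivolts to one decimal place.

Vm = 57.0 · log₁₀[(Σ P·[cation]ₒ + Σ P·[anion]ᵢ) / (Σ P·[cation]ᵢ + Σ P·[anion]ₒ)]
Numerator = 1×5.68 + 0.087×110 = 15.25
Denominator = 1×104 + 0.087×17.6 = 105.5
Vm = 57.0 · log₁₀(0.14451) = 57.0 × (-0.8401) = -47.89 mV

-47.9 mV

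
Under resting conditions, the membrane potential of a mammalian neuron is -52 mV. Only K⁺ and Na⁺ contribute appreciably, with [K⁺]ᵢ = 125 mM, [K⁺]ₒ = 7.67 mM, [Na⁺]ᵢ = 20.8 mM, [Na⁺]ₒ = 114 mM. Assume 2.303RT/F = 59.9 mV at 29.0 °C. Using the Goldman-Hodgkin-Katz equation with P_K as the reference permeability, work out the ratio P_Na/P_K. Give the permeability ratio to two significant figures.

0.083

Let α = P_Na/P_K. GHK: Vm = 59.9·log₁₀[(Kₒ + α·Naₒ)/(Kᵢ + α·Naᵢ)].
10^(Vm/59.9) = 10^(-52.0/59.9) = 0.13548
So 0.13548·(Kᵢ + α·Naᵢ) = Kₒ + α·Naₒ → α = (0.13548·125.0 − 7.67) / (114.0 − 0.13548·20.8)
α = (16.94 − 7.67) / (114.0 − 2.818) = 9.265/111.2 = 0.08334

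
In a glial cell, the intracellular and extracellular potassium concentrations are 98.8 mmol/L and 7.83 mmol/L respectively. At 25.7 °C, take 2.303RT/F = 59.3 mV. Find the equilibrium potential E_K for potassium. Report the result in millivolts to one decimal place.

E = (59.3/z) · log₁₀([K⁺]_out/[K⁺]_in) with z = +1.
= (59.3/1) · log₁₀(7.83/98.8) = 59.30 · log₁₀(0.07925)
= 59.30 · (-1.1010) = -65.29 mV

-65.3 mV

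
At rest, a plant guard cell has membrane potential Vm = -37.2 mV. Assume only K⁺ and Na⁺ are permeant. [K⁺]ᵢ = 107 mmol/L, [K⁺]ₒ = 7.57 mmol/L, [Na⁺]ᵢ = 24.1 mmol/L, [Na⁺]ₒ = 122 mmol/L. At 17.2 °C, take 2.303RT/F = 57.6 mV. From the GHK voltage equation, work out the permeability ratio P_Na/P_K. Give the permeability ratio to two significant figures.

0.14

Let α = P_Na/P_K. GHK: Vm = 57.6·log₁₀[(Kₒ + α·Naₒ)/(Kᵢ + α·Naᵢ)].
10^(Vm/57.6) = 10^(-37.2/57.6) = 0.22603
So 0.22603·(Kᵢ + α·Naᵢ) = Kₒ + α·Naₒ → α = (0.22603·107.0 − 7.57) / (122.0 − 0.22603·24.1)
α = (24.19 − 7.57) / (122.0 − 5.447) = 16.62/116.6 = 0.1426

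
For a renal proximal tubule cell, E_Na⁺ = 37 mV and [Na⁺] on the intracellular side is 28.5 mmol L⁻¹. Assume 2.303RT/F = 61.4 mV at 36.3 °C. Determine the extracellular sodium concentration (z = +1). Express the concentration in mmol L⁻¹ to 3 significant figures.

114 mmol L⁻¹

Nernst: E = (61.4/1) · log₁₀([out]/[in]), so log₁₀([out]/[in]) = 37.0 × 1 / 61.4 = 0.6026.
[out]/[in] = 10^(0.6026) = 4.005.
[out] = 4.005 × 28.5 = 114.1 mmol L⁻¹.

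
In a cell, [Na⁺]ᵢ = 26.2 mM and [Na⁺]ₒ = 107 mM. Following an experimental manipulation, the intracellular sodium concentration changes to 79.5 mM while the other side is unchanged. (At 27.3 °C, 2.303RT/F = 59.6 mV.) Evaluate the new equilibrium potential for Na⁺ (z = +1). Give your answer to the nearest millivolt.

8 mV

After the shift: [Na⁺]_out = 107, [Na⁺]_in = 79.5 mM.
E_new = (59.6/1)·log₁₀(107/79.5) = 59.60 · (0.1290) = 7.69 mV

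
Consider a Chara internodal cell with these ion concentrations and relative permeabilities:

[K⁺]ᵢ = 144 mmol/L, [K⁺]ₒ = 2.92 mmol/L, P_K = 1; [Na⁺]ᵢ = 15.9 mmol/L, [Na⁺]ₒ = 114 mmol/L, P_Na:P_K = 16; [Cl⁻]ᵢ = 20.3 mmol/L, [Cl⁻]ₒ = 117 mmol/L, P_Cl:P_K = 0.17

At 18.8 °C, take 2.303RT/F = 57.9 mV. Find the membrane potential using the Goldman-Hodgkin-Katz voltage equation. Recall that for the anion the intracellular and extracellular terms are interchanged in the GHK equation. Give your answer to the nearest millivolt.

37 mV

Vm = 57.9 · log₁₀[(Σ P·[cation]ₒ + Σ P·[anion]ᵢ) / (Σ P·[cation]ᵢ + Σ P·[anion]ₒ)]
Numerator = 1×2.92 + 16×114 + 0.17×20.3 = 1830
Denominator = 1×144 + 16×15.9 + 0.17×117 = 418.3
Vm = 57.9 · log₁₀(4.3758) = 57.9 × (0.6411) = 37.12 mV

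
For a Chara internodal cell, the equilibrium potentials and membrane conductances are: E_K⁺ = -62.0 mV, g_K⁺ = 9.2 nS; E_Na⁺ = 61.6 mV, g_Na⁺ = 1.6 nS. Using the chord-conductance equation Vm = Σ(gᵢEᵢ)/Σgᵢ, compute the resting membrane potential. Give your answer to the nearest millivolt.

Σ gᵢEᵢ = 9.2·(-62.0) + 1.6·(61.6) = -471.84
Σ gᵢ = 9.2 + 1.6 = 10.8
Vm = -471.84 / 10.8 = -43.69 mV

-44 mV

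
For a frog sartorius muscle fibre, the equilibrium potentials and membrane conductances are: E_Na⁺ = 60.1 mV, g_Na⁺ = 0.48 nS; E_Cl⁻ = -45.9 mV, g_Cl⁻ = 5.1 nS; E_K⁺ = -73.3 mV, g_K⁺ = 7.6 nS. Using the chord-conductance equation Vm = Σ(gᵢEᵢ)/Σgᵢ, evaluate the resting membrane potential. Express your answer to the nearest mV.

Σ gᵢEᵢ = 0.48·(60.1) + 5.1·(-45.9) + 7.6·(-73.3) = -762.32
Σ gᵢ = 0.48 + 5.1 + 7.6 = 13.18
Vm = -762.32 / 13.18 = -57.84 mV

-58 mV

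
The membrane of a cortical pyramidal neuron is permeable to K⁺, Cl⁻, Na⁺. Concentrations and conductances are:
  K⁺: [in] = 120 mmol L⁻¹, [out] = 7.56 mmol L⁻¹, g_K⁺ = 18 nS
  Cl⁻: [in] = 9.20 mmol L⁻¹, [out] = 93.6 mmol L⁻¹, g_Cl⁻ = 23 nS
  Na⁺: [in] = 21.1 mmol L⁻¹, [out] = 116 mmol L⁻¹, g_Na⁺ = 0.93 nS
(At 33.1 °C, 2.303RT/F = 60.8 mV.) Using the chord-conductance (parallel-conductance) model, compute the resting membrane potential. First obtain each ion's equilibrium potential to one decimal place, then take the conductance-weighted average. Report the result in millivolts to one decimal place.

-64.0 mV

E_K⁺ = (60.8/1)·log₁₀(7.56/120) = -73.0 mV
E_Cl⁻ = (60.8/-1)·log₁₀(93.6/9.20) = -61.3 mV
E_Na⁺ = (60.8/1)·log₁₀(116/21.1) = 45.0 mV
Vm = (Σ gᵢEᵢ)/(Σ gᵢ) = (18·-73.0 + 23·-61.3 + 0.93·45.0) / (18 + 23 + 0.93)
= -2682.05 / 41.93 = -63.96 mV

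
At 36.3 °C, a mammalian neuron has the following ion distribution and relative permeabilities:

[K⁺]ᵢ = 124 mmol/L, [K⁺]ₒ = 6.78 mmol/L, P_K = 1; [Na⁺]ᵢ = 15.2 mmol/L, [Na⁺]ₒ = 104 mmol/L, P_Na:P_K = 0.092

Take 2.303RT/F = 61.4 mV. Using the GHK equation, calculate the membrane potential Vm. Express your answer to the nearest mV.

-54 mV

Vm = 61.4 · log₁₀[(Σ P·[cation]ₒ + Σ P·[anion]ᵢ) / (Σ P·[cation]ᵢ + Σ P·[anion]ₒ)]
Numerator = 1×6.78 + 0.092×104 = 16.35
Denominator = 1×124 + 0.092×15.2 = 125.4
Vm = 61.4 · log₁₀(0.13037) = 61.4 × (-0.8848) = -54.33 mV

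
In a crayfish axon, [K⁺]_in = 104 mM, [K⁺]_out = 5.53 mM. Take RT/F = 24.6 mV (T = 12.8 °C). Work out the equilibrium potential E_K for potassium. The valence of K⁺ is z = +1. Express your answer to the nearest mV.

-72 mV

E = (24.6/z) · ln([K⁺]_out/[K⁺]_in) with z = +1.
= (24.6/1) · ln(5.53/104) = 24.60 · ln(0.05317)
= 24.60 · (-2.9342) = -72.18 mV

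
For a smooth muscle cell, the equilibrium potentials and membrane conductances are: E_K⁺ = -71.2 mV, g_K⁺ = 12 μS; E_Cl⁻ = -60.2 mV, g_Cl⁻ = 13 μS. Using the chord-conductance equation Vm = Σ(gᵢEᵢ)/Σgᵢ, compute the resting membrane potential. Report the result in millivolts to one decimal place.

Σ gᵢEᵢ = 12·(-71.2) + 13·(-60.2) = -1637.00
Σ gᵢ = 12 + 13 = 25
Vm = -1637.00 / 25 = -65.48 mV

-65.5 mV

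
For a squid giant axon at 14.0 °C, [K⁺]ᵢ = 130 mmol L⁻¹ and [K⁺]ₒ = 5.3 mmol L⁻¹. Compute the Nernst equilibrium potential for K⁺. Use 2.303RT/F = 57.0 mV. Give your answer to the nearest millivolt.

-79 mV

E = (57.0/z) · log₁₀([K⁺]_out/[K⁺]_in) with z = +1.
= (57.0/1) · log₁₀(5.3/130) = 57.00 · log₁₀(0.04077)
= 57.00 · (-1.3897) = -79.21 mV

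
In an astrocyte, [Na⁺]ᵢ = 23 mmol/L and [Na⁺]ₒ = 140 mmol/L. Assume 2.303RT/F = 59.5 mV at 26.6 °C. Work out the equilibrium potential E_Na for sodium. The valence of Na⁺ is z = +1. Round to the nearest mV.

47 mV

E = (59.5/z) · log₁₀([Na⁺]_out/[Na⁺]_in) with z = +1.
= (59.5/1) · log₁₀(140/23) = 59.50 · log₁₀(6.087)
= 59.50 · (0.7844) = 46.67 mV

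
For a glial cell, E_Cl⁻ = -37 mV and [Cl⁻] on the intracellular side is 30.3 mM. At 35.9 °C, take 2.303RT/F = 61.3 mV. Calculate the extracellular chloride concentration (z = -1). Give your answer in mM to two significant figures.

Nernst: E = (61.3/-1) · log₁₀([out]/[in]), so log₁₀([out]/[in]) = -37.0 × -1 / 61.3 = 0.6036.
[out]/[in] = 10^(0.6036) = 4.014.
[out] = 4.014 × 30.3 = 121.6 mM.

120 mM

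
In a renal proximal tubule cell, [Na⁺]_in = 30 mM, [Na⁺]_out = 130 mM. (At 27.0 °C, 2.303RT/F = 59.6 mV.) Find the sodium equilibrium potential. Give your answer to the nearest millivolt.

E = (59.6/z) · log₁₀([Na⁺]_out/[Na⁺]_in) with z = +1.
= (59.6/1) · log₁₀(130/30) = 59.60 · log₁₀(4.333)
= 59.60 · (0.6368) = 37.95 mV

38 mV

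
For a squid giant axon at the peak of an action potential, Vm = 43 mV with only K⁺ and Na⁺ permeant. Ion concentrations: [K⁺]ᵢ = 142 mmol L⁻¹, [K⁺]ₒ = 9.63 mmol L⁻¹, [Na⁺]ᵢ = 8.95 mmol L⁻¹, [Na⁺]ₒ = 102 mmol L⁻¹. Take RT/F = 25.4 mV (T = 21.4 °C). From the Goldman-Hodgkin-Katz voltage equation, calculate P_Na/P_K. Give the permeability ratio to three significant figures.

14.3

Let α = P_Na/P_K. GHK: Vm = 25.4·ln[(Kₒ + α·Naₒ)/(Kᵢ + α·Naᵢ)].
e^(Vm/25.4) = e^(43.0/25.4) = 5.4353
So 5.4353·(Kᵢ + α·Naᵢ) = Kₒ + α·Naₒ → α = (5.4353·142.0 − 9.63) / (102.0 − 5.4353·8.95)
α = (771.8 − 9.63) / (102.0 − 48.65) = 762.2/53.35 = 14.29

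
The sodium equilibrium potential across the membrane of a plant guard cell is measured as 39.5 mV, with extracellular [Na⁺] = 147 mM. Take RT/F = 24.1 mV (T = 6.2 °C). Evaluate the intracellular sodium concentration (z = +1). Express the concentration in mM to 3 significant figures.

28.5 mM

Nernst: E = (24.1/1) · ln([out]/[in]), so ln([out]/[in]) = 39.5 × 1 / 24.1 = 1.6390.
[out]/[in] = e^(1.6390) = 5.15.
[in] = 147 / 5.15 = 28.54 mM.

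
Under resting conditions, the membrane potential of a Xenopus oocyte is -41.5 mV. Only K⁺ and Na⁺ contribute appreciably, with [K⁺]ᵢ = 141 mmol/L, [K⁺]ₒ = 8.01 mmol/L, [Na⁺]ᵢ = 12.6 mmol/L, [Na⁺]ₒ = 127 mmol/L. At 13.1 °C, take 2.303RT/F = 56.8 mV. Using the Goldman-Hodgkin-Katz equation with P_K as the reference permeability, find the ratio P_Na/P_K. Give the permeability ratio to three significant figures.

0.146

Let α = P_Na/P_K. GHK: Vm = 56.8·log₁₀[(Kₒ + α·Naₒ)/(Kᵢ + α·Naᵢ)].
10^(Vm/56.8) = 10^(-41.5/56.8) = 0.18594
So 0.18594·(Kᵢ + α·Naᵢ) = Kₒ + α·Naₒ → α = (0.18594·141.0 − 8.01) / (127.0 − 0.18594·12.6)
α = (26.22 − 8.01) / (127.0 − 2.343) = 18.21/124.7 = 0.1461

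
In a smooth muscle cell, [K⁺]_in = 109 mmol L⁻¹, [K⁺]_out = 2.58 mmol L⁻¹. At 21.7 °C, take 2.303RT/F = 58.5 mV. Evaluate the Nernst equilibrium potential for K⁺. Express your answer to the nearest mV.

-95 mV

E = (58.5/z) · log₁₀([K⁺]_out/[K⁺]_in) with z = +1.
= (58.5/1) · log₁₀(2.58/109) = 58.50 · log₁₀(0.02367)
= 58.50 · (-1.6258) = -95.11 mV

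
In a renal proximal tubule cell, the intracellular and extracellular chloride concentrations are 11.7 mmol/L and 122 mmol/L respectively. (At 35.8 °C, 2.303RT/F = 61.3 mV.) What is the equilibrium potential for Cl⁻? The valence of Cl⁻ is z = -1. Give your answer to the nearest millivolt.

-62 mV

E = (61.3/z) · log₁₀([Cl⁻]_out/[Cl⁻]_in) with z = -1.
For an anion, dividing by z = -1 reverses the sign.
= (61.3/-1) · log₁₀(122/11.7) = -61.30 · log₁₀(10.43)
= -61.30 · (1.0182) = -62.41 mV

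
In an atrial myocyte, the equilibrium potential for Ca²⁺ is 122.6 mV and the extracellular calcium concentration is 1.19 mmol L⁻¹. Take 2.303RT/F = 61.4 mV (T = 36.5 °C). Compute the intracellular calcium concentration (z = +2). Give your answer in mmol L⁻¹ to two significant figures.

Nernst: E = (61.4/2) · log₁₀([out]/[in]), so log₁₀([out]/[in]) = 122.6 × 2 / 61.4 = 3.9935.
[out]/[in] = 10^(3.9935) = 9851.
[in] = 1.19 / 9851 = 0.0001208 mmol L⁻¹.

0.00012 mmol L⁻¹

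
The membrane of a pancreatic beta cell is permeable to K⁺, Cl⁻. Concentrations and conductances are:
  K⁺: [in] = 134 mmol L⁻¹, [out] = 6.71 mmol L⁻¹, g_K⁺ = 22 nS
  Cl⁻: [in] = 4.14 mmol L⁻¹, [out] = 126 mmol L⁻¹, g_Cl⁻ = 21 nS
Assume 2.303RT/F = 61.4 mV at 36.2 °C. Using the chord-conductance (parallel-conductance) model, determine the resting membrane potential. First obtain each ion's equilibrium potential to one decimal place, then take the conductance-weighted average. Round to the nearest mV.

E_K⁺ = (61.4/1)·log₁₀(6.71/134) = -79.8 mV
E_Cl⁻ = (61.4/-1)·log₁₀(126/4.14) = -91.1 mV
Vm = (Σ gᵢEᵢ)/(Σ gᵢ) = (22·-79.8 + 21·-91.1) / (22 + 21)
= -3668.70 / 43 = -85.32 mV

-85 mV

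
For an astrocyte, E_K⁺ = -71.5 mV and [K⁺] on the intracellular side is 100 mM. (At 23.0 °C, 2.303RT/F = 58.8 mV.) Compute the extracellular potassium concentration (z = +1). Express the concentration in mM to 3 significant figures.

6.08 mM

Nernst: E = (58.8/1) · log₁₀([out]/[in]), so log₁₀([out]/[in]) = -71.5 × 1 / 58.8 = -1.2160.
[out]/[in] = 10^(-1.2160) = 0.06082.
[out] = 0.06082 × 100 = 6.082 mM.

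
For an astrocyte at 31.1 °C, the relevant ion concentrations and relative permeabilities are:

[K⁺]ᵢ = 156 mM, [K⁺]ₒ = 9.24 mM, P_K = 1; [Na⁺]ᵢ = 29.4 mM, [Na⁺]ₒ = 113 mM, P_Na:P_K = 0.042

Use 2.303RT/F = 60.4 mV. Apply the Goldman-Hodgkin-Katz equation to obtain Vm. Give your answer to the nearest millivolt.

-63 mV

Vm = 60.4 · log₁₀[(Σ P·[cation]ₒ + Σ P·[anion]ᵢ) / (Σ P·[cation]ᵢ + Σ P·[anion]ₒ)]
Numerator = 1×9.24 + 0.042×113 = 13.99
Denominator = 1×156 + 0.042×29.4 = 157.2
Vm = 60.4 · log₁₀(0.08895) = 60.4 × (-1.0509) = -63.47 mV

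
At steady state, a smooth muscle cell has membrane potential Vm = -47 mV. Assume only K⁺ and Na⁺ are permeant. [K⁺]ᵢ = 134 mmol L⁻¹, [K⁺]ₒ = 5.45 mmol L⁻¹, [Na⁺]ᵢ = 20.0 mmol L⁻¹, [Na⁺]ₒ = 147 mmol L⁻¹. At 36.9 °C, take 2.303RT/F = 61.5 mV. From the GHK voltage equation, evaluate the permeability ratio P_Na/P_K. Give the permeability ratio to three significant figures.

0.123

Let α = P_Na/P_K. GHK: Vm = 61.5·log₁₀[(Kₒ + α·Naₒ)/(Kᵢ + α·Naᵢ)].
10^(Vm/61.5) = 10^(-47.0/61.5) = 0.1721
So 0.1721·(Kᵢ + α·Naᵢ) = Kₒ + α·Naₒ → α = (0.1721·134.0 − 5.45) / (147.0 − 0.1721·20.0)
α = (23.06 − 5.45) / (147.0 − 3.442) = 17.61/143.6 = 0.1227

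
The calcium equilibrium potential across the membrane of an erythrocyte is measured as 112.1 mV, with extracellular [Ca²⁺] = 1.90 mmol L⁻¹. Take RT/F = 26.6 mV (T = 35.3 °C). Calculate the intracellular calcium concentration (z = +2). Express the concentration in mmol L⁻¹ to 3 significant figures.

0.000415 mmol L⁻¹

Nernst: E = (26.6/2) · ln([out]/[in]), so ln([out]/[in]) = 112.1 × 2 / 26.6 = 8.4286.
[out]/[in] = e^(8.4286) = 4576.
[in] = 1.90 / 4576 = 0.0004152 mmol L⁻¹.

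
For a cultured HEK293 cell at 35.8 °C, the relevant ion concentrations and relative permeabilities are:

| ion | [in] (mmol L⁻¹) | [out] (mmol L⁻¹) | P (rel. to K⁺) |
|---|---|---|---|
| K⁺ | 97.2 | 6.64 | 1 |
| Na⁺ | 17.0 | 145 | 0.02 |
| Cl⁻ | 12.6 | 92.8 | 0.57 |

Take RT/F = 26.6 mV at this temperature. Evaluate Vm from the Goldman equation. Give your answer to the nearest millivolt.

-58 mV

Vm = 26.6 · ln[(Σ P·[cation]ₒ + Σ P·[anion]ᵢ) / (Σ P·[cation]ᵢ + Σ P·[anion]ₒ)]
Numerator = 1×6.64 + 0.02×145 + 0.57×12.6 = 16.72
Denominator = 1×97.2 + 0.02×17.0 + 0.57×92.8 = 150.4
Vm = 26.6 · ln(0.11116) = 26.6 × (-2.1968) = -58.44 mV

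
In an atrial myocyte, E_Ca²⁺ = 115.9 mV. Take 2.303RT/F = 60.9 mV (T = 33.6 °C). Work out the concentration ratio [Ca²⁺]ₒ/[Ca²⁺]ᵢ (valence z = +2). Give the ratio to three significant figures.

log₁₀([out]/[in]) = E·z/(60.9) = 115.9 × 2 / 60.9 = 3.8062
[out]/[in] = 10^(3.8062) = 6401

6400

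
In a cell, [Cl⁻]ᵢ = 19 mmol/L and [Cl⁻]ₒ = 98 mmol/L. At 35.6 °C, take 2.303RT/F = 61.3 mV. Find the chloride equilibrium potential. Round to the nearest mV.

-44 mV

E = (61.3/z) · log₁₀([Cl⁻]_out/[Cl⁻]_in) with z = -1.
For an anion, dividing by z = -1 reverses the sign.
= (61.3/-1) · log₁₀(98/19) = -61.30 · log₁₀(5.158)
= -61.30 · (0.7125) = -43.67 mV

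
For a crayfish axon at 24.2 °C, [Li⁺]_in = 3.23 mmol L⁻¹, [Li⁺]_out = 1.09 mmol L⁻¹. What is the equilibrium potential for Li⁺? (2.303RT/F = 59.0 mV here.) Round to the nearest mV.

-28 mV

E = (59.0/z) · log₁₀([Li⁺]_out/[Li⁺]_in) with z = +1.
= (59.0/1) · log₁₀(1.09/3.23) = 59.00 · log₁₀(0.3375)
= 59.00 · (-0.4718) = -27.83 mV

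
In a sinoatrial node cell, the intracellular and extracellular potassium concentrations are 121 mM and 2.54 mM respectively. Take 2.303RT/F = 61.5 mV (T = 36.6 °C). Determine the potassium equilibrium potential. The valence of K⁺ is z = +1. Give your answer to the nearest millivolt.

-103 mV

E = (61.5/z) · log₁₀([K⁺]_out/[K⁺]_in) with z = +1.
= (61.5/1) · log₁₀(2.54/121) = 61.50 · log₁₀(0.02099)
= 61.50 · (-1.6780) = -103.19 mV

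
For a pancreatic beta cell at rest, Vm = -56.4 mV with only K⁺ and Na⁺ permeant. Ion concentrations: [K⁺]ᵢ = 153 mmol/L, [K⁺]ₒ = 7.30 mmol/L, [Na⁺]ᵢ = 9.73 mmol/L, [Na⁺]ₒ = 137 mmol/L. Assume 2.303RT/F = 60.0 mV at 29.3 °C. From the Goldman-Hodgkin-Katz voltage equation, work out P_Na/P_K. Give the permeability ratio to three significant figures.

Let α = P_Na/P_K. GHK: Vm = 60.0·log₁₀[(Kₒ + α·Naₒ)/(Kᵢ + α·Naᵢ)].
10^(Vm/60.0) = 10^(-56.4/60.0) = 0.11482
So 0.11482·(Kᵢ + α·Naᵢ) = Kₒ + α·Naₒ → α = (0.11482·153.0 − 7.3) / (137.0 − 0.11482·9.73)
α = (17.57 − 7.3) / (137.0 − 1.117) = 10.27/135.9 = 0.07556

0.0756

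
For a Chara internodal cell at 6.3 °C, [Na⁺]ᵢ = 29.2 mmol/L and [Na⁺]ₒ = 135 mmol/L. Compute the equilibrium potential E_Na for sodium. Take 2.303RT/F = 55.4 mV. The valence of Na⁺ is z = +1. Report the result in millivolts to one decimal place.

E = (55.4/z) · log₁₀([Na⁺]_out/[Na⁺]_in) with z = +1.
= (55.4/1) · log₁₀(135/29.2) = 55.40 · log₁₀(4.623)
= 55.40 · (0.6650) = 36.84 mV

36.8 mV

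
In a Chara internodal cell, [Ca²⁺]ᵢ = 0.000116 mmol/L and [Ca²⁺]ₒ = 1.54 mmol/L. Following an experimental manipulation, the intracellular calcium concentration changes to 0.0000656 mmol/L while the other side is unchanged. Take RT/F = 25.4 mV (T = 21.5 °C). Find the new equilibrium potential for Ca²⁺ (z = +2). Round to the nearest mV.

After the shift: [Ca²⁺]_out = 1.54, [Ca²⁺]_in = 0.0000656 mmol/L.
E_new = (25.4/2)·ln(1.54/0.0000656) = 12.70 · (10.0637) = 127.81 mV

128 mV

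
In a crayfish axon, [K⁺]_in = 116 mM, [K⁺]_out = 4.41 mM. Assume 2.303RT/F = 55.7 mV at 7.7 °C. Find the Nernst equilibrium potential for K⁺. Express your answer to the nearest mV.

-79 mV

E = (55.7/z) · log₁₀([K⁺]_out/[K⁺]_in) with z = +1.
= (55.7/1) · log₁₀(4.41/116) = 55.70 · log₁₀(0.03802)
= 55.70 · (-1.4200) = -79.10 mV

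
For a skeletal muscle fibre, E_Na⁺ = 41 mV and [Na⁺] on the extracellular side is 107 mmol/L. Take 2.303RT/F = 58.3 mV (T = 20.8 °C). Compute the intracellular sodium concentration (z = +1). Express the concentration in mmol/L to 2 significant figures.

Nernst: E = (58.3/1) · log₁₀([out]/[in]), so log₁₀([out]/[in]) = 41.0 × 1 / 58.3 = 0.7033.
[out]/[in] = 10^(0.7033) = 5.05.
[in] = 107 / 5.05 = 21.19 mmol/L.

21 mmol/L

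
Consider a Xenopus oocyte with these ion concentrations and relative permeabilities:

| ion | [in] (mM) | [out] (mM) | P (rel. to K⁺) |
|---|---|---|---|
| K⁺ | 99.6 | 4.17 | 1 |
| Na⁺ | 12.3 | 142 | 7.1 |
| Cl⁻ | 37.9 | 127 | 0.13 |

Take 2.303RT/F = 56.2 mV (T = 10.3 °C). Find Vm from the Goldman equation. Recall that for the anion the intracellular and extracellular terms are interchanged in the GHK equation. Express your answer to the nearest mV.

39 mV

Vm = 56.2 · log₁₀[(Σ P·[cation]ₒ + Σ P·[anion]ᵢ) / (Σ P·[cation]ᵢ + Σ P·[anion]ₒ)]
Numerator = 1×4.17 + 7.1×142 + 0.13×37.9 = 1017
Denominator = 1×99.6 + 7.1×12.3 + 0.13×127 = 203.4
Vm = 56.2 · log₁₀(5.0005) = 56.2 × (0.6990) = 39.28 mV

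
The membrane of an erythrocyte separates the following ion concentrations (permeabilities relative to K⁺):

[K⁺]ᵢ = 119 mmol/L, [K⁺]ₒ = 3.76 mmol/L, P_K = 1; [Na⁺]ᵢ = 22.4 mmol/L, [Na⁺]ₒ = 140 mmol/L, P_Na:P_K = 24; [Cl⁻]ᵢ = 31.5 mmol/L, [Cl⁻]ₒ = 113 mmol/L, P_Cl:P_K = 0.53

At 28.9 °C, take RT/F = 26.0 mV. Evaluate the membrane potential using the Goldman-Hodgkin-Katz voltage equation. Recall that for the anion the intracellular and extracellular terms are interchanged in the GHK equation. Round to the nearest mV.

40 mV

Vm = 26.0 · ln[(Σ P·[cation]ₒ + Σ P·[anion]ᵢ) / (Σ P·[cation]ᵢ + Σ P·[anion]ₒ)]
Numerator = 1×3.76 + 24×140 + 0.53×31.5 = 3380
Denominator = 1×119 + 24×22.4 + 0.53×113 = 716.5
Vm = 26.0 · ln(4.7181) = 26.0 × (1.5514) = 40.34 mV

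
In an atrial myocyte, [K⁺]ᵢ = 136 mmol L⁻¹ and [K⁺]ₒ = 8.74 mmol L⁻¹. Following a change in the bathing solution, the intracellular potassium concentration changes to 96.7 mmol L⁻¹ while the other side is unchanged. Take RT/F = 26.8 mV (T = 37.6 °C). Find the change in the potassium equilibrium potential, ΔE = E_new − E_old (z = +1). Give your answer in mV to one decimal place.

E_old = (26.8/1)·ln(8.74/136) = -73.56 mV
E_new = (26.8/1)·ln(8.74/96.7) = -64.42 mV
ΔE = -64.42 − (-73.56) = 9.14 mV

9.1 mV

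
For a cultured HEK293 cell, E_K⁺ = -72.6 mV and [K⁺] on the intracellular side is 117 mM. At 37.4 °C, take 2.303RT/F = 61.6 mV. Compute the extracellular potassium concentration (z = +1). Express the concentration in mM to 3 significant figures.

Nernst: E = (61.6/1) · log₁₀([out]/[in]), so log₁₀([out]/[in]) = -72.6 × 1 / 61.6 = -1.1786.
[out]/[in] = 10^(-1.1786) = 0.06629.
[out] = 0.06629 × 117 = 7.756 mM.

7.76 mM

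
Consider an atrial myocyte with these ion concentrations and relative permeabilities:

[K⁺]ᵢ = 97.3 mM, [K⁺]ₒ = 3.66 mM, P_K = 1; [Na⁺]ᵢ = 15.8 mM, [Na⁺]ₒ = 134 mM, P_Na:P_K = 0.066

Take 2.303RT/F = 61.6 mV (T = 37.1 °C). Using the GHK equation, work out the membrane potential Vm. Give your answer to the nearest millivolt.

-55 mV

Vm = 61.6 · log₁₀[(Σ P·[cation]ₒ + Σ P·[anion]ᵢ) / (Σ P·[cation]ᵢ + Σ P·[anion]ₒ)]
Numerator = 1×3.66 + 0.066×134 = 12.5
Denominator = 1×97.3 + 0.066×15.8 = 98.34
Vm = 61.6 · log₁₀(0.12715) = 61.6 × (-0.8957) = -55.17 mV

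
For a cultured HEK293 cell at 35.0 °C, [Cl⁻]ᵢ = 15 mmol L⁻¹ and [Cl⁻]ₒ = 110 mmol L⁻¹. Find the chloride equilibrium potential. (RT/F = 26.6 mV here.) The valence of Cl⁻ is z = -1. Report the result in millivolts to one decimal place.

-53.0 mV

E = (26.6/z) · ln([Cl⁻]_out/[Cl⁻]_in) with z = -1.
For an anion, dividing by z = -1 reverses the sign.
= (26.6/-1) · ln(110/15) = -26.60 · ln(7.333)
= -26.60 · (1.9924) = -53.00 mV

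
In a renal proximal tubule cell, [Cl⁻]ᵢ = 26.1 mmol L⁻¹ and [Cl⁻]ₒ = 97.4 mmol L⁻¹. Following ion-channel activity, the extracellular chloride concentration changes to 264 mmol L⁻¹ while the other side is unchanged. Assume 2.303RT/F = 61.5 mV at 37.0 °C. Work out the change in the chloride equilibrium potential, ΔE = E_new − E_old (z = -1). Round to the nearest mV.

-27 mV

E_old = (61.5/-1)·log₁₀(97.4/26.1) = -35.17 mV
E_new = (61.5/-1)·log₁₀(264/26.1) = -61.81 mV
ΔE = -61.81 − (-35.17) = -26.63 mV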